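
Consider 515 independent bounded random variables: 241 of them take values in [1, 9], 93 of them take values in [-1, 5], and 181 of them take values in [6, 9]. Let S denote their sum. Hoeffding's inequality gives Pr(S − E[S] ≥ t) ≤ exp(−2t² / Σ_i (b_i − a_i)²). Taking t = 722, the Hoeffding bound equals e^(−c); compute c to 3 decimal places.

51.104

Σ(b_i − a_i)² = 241·8² + 93·6² + 181·3² = 20401.
c = 2t² / 20401 = 2·722² / 20401 = 51.1038.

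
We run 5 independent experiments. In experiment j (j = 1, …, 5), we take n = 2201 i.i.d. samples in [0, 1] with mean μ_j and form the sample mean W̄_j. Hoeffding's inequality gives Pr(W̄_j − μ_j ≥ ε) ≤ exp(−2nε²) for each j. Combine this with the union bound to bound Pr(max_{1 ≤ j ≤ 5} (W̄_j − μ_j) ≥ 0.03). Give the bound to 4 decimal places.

Per-experiment Hoeffding bound: exp(−2·2201·0.03²) = exp(−3.96180) = 0.019029.
Union bound over 5 events: 5·0.019029 = 0.09514.

0.0951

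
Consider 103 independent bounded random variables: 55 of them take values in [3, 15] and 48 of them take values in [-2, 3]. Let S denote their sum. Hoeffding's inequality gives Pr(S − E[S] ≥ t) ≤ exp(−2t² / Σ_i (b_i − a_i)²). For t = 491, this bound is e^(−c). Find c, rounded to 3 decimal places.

Σ(b_i − a_i)² = 55·12² + 48·5² = 9120.
c = 2t² / 9120 = 2·491² / 9120 = 52.8686.

52.869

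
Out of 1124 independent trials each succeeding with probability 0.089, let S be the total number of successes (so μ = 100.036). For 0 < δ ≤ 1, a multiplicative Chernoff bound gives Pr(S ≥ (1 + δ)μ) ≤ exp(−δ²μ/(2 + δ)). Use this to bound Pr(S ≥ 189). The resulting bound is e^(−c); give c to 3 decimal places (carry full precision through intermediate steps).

27.383

Write 189 = (1 + δ)μ, so δ = 189/100.036 − 1 = 0.8893198…
Then the exponent is δ²μ/(2 + δ) = (189 − μ)² / (μ·(2 + δ)) = 27.382725.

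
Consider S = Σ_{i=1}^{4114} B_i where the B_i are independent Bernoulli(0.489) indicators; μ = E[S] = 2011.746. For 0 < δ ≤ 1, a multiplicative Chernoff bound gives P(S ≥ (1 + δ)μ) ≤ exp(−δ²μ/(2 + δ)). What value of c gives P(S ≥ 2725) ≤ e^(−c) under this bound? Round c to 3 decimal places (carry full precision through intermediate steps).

107.401

Write 2725 = (1 + δ)μ, so δ = 2725/2011.746 − 1 = 0.3545448…
Then the exponent is δ²μ/(2 + δ) = (2725 − μ)² / (μ·(2 + δ)) = 107.401002.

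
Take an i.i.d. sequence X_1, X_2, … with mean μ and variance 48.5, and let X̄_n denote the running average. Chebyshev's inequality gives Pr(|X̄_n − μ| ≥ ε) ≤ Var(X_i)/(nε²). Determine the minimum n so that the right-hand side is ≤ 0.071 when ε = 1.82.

Require 48.5/(n·1.82²) ≤ 0.071, i.e. n ≥ 48.5/(0.071·1.82²) = 206.225.
The smallest integer n is 207.

207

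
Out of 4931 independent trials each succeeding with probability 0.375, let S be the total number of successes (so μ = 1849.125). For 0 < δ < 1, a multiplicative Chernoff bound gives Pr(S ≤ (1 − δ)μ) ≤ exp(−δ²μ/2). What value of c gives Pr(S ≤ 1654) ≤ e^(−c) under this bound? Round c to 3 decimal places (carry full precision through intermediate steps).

10.295

Write 1654 = (1 − δ)μ, so δ = 1 − 1654/1849.125 = 0.1055229…
Then the exponent is δ²μ/2 = (μ − 1654)²/(2μ) = 10.295076.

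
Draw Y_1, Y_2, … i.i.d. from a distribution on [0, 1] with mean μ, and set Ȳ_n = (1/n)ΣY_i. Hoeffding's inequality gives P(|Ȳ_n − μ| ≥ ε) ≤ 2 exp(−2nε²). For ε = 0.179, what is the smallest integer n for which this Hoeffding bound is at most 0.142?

Require 2·exp(−2nε²) ≤ 0.142, i.e. 2nε² ≥ ln(2/0.142) = 2.645075.
So n ≥ 2.645075 / (2·0.179²) = 41.276.
The smallest integer n is 42.

42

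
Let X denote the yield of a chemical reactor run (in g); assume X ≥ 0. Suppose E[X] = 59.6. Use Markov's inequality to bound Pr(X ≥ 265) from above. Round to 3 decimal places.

0.225

Markov's inequality: for a non-negative random variable, Pr(X ≥ a) ≤ E[X]/a.
Here E[X] = 59.6 and a = 265, so the bound is 59.6/265 = 0.2249.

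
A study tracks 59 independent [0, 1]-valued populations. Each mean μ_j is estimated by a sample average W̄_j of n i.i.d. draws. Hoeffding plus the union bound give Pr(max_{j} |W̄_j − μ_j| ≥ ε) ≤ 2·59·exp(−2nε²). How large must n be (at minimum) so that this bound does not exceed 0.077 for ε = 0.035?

Need 2·59·exp(−2nε²) ≤ 0.077, i.e. exp(−2nε²) ≤ 0.077/118.
So 2nε² ≥ ln(118/0.077) = 7.334634.
Hence n ≥ 7.334634/(2·0.035²) = 2993.728.
The smallest integer n is 2994.

2994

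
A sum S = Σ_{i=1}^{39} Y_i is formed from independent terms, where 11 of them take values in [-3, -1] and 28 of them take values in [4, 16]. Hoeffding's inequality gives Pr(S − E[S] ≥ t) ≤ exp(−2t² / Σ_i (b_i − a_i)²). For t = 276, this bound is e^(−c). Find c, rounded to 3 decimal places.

Σ(b_i − a_i)² = 11·2² + 28·12² = 4076.
c = 2t² / 4076 = 2·276² / 4076 = 37.3778.

37.378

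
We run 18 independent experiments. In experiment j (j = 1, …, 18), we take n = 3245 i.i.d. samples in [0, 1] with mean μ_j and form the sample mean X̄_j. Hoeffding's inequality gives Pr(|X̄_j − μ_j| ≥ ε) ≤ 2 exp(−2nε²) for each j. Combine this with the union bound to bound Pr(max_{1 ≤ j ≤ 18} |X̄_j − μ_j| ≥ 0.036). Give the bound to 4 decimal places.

Per-experiment Hoeffding bound: 2·exp(−2·3245·0.036²) = 2·exp(−8.41104) = 0.0004448.
Union bound over 18 events: 18·0.0004448 = 0.00801.

0.0080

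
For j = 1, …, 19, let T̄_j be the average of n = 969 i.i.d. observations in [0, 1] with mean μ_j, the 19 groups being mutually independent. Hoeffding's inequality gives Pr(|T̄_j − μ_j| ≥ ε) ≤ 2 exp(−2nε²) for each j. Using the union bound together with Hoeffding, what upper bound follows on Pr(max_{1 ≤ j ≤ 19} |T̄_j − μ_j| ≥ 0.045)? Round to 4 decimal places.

Per-experiment Hoeffding bound: 2·exp(−2·969·0.045²) = 2·exp(−3.92445) = 0.039506.
Union bound over 19 events: 19·0.039506 = 0.75061.

0.7506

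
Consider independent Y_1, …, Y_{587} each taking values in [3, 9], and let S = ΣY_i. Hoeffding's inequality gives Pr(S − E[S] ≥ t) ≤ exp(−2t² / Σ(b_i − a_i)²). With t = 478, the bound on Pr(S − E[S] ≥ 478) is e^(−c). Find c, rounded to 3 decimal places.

Σ(b_i − a_i)² = 587·(6)² = 21132.
c = 2t²/21132 = 2·478²/21132 = 21.6245.

21.624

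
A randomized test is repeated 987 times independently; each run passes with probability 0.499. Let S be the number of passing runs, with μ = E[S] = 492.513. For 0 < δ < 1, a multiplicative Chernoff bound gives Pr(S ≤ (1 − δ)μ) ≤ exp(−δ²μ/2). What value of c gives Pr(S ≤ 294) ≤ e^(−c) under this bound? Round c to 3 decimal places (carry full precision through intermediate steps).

40.006

Write 294 = (1 − δ)μ, so δ = 1 − 294/492.513 = 0.4030614…
Then the exponent is δ²μ/2 = (μ − 294)²/(2μ) = 40.006468.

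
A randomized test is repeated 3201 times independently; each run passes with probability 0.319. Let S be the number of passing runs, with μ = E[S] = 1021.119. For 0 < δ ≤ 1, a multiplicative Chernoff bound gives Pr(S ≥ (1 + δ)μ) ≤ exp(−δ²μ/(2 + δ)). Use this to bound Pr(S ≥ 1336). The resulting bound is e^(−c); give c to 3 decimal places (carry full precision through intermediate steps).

42.064

Write 1336 = (1 + δ)μ, so δ = 1336/1021.119 − 1 = 0.3083686…
Then the exponent is δ²μ/(2 + δ) = (1336 − μ)² / (μ·(2 + δ)) = 42.064081.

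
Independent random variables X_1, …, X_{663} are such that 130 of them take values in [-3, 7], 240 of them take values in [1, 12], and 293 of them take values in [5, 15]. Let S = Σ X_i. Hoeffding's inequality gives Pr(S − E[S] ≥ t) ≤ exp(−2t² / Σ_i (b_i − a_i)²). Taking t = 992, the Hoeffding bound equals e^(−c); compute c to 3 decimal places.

27.588

Σ(b_i − a_i)² = 130·10² + 240·11² + 293·10² = 71340.
c = 2t² / 71340 = 2·992² / 71340 = 27.5880.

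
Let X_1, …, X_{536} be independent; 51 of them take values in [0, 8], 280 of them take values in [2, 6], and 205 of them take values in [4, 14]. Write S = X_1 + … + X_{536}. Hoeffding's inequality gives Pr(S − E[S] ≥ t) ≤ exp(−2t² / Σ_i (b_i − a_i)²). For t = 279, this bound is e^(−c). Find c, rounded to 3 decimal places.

Σ(b_i − a_i)² = 51·8² + 280·4² + 205·10² = 28244.
c = 2t² / 28244 = 2·279² / 28244 = 5.5120.

5.512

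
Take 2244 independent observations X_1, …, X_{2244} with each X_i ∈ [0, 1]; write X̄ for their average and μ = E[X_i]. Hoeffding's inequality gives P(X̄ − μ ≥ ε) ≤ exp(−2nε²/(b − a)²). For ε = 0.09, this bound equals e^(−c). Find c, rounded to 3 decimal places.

c = 2nε²/(b − a)² = 2·2244·0.09² / 1² = 36.3528.

36.353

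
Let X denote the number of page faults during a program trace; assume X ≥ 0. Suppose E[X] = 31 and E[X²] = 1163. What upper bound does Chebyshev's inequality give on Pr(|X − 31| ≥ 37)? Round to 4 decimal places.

Var(X) = E[X²] − (E[X])² = 1163 − 961 = 202.
Chebyshev's inequality: Pr(|X − μ| ≥ t) ≤ Var(X)/t² = 202/1369 = 0.1476.

0.1476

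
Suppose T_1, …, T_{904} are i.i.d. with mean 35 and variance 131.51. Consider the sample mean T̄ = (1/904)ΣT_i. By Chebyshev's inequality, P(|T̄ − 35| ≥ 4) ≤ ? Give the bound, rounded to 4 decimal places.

Var(T̄) = Var(T_i)/n = 131.51/904 = 0.14548.
Chebyshev: P(|T̄ − 35| ≥ 4) ≤ Var(T̄)/(4)² = 131.51/(904·4²) = 0.0091.

0.0091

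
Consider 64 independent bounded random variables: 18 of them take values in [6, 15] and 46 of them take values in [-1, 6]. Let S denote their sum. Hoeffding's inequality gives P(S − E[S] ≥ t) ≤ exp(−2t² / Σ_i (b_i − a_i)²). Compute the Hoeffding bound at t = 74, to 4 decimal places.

0.0523

Σ(b_i − a_i)² = 18·9² + 46·7² = 3712.
Exponent = 2·74² / 3712 = 2.95043.
Bound = exp(−2.95043) = 0.05232.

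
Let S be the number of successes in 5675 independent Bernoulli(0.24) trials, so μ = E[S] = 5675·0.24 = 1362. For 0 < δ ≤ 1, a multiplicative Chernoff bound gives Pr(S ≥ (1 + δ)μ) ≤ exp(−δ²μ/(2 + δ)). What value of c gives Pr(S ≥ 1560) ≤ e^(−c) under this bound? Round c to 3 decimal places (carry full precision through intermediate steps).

Write 1560 = (1 + δ)μ, so δ = 1560/1362 − 1 = 0.1453744…
Then the exponent is δ²μ/(2 + δ) = (1560 − μ)² / (μ·(2 + δ)) = 13.416838.

13.417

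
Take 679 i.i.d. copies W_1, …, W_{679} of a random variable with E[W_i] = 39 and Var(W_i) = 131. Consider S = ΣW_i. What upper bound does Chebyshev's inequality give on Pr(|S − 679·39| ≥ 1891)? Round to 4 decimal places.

0.0249

Var(S) = n·Var(W_i) = 679·131 = 88949.
Chebyshev: Pr(|S − 679·39| ≥ 1891) ≤ Var(S)/1891² = 88949/3575881 = 0.0249.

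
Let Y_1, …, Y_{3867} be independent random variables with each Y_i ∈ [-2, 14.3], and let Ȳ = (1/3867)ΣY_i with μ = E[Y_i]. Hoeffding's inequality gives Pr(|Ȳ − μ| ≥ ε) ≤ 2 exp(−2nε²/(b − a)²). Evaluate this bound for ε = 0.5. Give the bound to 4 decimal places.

0.0014

Exponent: 2nε²/(b − a)² = 2·3867·0.5² / 16.3² = 7.27728.
Bound = 2·exp(−7.27728) = 0.00138.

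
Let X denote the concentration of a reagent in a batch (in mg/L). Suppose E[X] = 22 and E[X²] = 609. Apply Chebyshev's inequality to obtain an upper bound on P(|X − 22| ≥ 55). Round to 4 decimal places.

Var(X) = E[X²] − (E[X])² = 609 − 484 = 125.
Chebyshev's inequality: P(|X − μ| ≥ t) ≤ Var(X)/t² = 125/3025 = 0.0413.

0.0413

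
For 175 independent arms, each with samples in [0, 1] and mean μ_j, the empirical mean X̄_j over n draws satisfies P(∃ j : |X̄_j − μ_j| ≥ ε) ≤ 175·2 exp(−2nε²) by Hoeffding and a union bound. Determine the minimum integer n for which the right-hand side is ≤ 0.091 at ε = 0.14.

Need 2·175·exp(−2nε²) ≤ 0.091, i.e. exp(−2nε²) ≤ 0.091/350.
So 2nε² ≥ ln(350/0.091) = 8.254829.
Hence n ≥ 8.254829/(2·0.14²) = 210.582.
The smallest integer n is 211.

211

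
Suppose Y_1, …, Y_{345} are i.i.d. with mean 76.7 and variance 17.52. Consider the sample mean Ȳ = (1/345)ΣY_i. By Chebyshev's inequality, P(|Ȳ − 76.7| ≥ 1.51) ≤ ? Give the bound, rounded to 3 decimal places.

0.022

Var(Ȳ) = Var(Y_i)/n = 17.52/345 = 0.050783.
Chebyshev: P(|Ȳ − 76.7| ≥ 1.51) ≤ Var(Ȳ)/(1.51)² = 17.52/(345·1.51²) = 0.0223.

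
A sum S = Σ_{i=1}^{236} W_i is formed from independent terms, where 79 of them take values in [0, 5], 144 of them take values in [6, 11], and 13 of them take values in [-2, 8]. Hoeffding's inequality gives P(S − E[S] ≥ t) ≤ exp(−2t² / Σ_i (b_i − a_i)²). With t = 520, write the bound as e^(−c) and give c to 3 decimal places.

78.662

Σ(b_i − a_i)² = 79·5² + 144·5² + 13·10² = 6875.
c = 2t² / 6875 = 2·520² / 6875 = 78.6618.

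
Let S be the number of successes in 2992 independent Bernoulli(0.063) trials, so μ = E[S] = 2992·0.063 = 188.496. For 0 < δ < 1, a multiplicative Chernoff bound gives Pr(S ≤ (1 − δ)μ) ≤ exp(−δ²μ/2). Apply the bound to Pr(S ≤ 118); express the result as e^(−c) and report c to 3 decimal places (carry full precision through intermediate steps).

Write 118 = (1 − δ)μ, so δ = 1 − 118/188.496 = 0.373992…
Then the exponent is δ²μ/2 = (μ − 118)²/(2μ) = 13.182471.

13.182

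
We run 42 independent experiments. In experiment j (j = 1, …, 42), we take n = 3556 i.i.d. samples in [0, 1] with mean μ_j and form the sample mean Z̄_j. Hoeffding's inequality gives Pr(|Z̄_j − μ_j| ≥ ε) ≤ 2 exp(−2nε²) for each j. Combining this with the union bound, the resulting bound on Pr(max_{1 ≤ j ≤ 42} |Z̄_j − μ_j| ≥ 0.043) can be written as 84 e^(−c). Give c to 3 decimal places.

Union bound over the 42 events: Pr(max_{1 ≤ j ≤ 42} |Z̄_j − μ_j| ≥ 0.043) ≤ 42·2·exp(−2nε²) = 84 exp(−2·3556·0.043²).
So c = 2·3556·0.043² = 13.1501.

13.150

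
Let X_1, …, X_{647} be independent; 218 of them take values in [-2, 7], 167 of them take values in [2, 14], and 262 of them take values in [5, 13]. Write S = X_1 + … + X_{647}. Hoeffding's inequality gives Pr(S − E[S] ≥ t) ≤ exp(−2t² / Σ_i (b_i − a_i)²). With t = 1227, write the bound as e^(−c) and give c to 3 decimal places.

Σ(b_i − a_i)² = 218·9² + 167·12² + 262·8² = 58474.
c = 2t² / 58474 = 2·1227² / 58474 = 51.4940.

51.494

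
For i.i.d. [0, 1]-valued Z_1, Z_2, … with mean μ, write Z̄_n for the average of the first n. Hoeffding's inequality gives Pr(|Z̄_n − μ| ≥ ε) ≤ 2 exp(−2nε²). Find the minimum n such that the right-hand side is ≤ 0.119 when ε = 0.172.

Require 2·exp(−2nε²) ≤ 0.119, i.e. 2nε² ≥ ln(2/0.119) = 2.821779.
So n ≥ 2.821779 / (2·0.172²) = 47.691.
The smallest integer n is 48.

48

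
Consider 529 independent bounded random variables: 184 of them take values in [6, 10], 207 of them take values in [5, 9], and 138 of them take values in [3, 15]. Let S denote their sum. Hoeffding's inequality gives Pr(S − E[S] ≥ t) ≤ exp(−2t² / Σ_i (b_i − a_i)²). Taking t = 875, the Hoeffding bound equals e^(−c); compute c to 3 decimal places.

58.606

Σ(b_i − a_i)² = 184·4² + 207·4² + 138·12² = 26128.
c = 2t² / 26128 = 2·875² / 26128 = 58.6057.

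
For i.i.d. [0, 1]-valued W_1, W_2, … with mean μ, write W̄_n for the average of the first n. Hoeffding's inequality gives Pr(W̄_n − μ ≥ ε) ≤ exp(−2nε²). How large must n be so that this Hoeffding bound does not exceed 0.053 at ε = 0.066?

Require exp(−2nε²) ≤ 0.053, i.e. 2nε² ≥ ln(1/0.053) = 2.937463.
So n ≥ 2.937463 / (2·0.066²) = 337.174.
The smallest integer n is 338.

338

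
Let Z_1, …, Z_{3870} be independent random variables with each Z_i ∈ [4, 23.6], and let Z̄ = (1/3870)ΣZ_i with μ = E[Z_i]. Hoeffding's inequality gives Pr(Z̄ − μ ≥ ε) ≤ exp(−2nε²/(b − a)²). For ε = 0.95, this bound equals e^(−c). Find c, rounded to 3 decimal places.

18.183

c = 2nε²/(b − a)² = 2·3870·0.95² / 19.6² = 18.1834.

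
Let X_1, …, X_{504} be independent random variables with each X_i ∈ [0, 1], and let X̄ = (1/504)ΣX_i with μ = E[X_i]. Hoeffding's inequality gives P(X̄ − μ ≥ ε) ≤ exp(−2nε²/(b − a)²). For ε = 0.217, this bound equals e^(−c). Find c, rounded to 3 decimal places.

47.466

c = 2nε²/(b − a)² = 2·504·0.217² / 1² = 47.4657.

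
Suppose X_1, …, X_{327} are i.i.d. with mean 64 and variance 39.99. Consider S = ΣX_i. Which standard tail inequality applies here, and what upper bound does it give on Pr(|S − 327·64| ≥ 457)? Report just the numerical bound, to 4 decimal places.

With mean and variance of each term known, Chebyshev's inequality bounds the deviation of the sum (or sample mean).
Var(S) = n·Var(X_i) = 327·39.99 = 13076.73.
Chebyshev: Pr(|S − 327·64| ≥ 457) ≤ Var(S)/457² = 13076.73/208849 = 0.0626.

0.0626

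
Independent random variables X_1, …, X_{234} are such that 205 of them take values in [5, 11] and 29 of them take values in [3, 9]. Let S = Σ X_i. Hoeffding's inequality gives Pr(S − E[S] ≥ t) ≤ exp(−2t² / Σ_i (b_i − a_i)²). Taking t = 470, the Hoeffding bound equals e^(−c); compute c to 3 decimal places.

52.445

Σ(b_i − a_i)² = 205·6² + 29·6² = 8424.
c = 2t² / 8424 = 2·470² / 8424 = 52.4454.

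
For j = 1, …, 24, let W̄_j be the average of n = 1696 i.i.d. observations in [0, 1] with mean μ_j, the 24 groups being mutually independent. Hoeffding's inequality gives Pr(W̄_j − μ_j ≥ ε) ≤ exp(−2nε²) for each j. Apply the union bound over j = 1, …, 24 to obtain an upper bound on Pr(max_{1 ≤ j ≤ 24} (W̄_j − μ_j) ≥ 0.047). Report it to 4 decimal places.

0.0134

Per-experiment Hoeffding bound: exp(−2·1696·0.047²) = exp(−7.49293) = 0.00055701.
Union bound over 24 events: 24·0.00055701 = 0.01337.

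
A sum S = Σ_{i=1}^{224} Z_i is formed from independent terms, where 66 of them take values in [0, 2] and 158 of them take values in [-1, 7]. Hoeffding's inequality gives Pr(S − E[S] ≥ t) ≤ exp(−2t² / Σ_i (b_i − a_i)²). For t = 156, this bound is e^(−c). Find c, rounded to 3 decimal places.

Σ(b_i − a_i)² = 66·2² + 158·8² = 10376.
c = 2t² / 10376 = 2·156² / 10376 = 4.6908.

4.691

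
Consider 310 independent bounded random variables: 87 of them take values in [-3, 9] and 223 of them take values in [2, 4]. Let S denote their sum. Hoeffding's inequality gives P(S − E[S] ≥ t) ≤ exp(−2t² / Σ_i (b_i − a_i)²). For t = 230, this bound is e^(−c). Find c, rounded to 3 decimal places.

Σ(b_i − a_i)² = 87·12² + 223·2² = 13420.
c = 2t² / 13420 = 2·230² / 13420 = 7.8838.

7.884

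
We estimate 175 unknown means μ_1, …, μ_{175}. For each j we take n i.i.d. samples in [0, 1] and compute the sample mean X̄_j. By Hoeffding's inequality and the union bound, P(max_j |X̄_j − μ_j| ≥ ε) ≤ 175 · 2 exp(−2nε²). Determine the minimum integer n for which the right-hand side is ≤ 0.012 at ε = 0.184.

Need 2·175·exp(−2nε²) ≤ 0.012, i.e. exp(−2nε²) ≤ 0.012/350.
So 2nε² ≥ ln(350/0.012) = 10.280782.
Hence n ≥ 10.280782/(2·0.184²) = 151.831.
The smallest integer n is 152.

152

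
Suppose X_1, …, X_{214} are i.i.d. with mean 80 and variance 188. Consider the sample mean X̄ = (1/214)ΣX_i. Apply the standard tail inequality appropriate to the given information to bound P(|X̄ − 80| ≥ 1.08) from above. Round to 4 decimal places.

0.7532

With mean and variance of each term known, Chebyshev's inequality bounds the deviation of the sum (or sample mean).
Var(X̄) = Var(X_i)/n = 188/214 = 0.8785.
Chebyshev: P(|X̄ − 80| ≥ 1.08) ≤ Var(X̄)/(1.08)² = 188/(214·1.08²) = 0.7532.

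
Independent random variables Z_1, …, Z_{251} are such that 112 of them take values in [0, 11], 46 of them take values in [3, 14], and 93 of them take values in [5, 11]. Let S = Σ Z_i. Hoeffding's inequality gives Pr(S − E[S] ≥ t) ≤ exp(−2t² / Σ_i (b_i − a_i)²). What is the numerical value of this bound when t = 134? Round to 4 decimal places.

Σ(b_i − a_i)² = 112·11² + 46·11² + 93·6² = 22466.
Exponent = 2·134² / 22466 = 1.59850.
Bound = exp(−1.59850) = 0.20220.

0.2022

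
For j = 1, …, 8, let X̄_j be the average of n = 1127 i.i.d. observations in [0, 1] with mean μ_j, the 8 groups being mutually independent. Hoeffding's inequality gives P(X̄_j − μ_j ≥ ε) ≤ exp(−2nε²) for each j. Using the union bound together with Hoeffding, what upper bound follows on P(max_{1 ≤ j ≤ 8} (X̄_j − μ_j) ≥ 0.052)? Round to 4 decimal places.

Per-experiment Hoeffding bound: exp(−2·1127·0.052²) = exp(−6.09482) = 0.0022545.
Union bound over 8 events: 8·0.0022545 = 0.01804.

0.0180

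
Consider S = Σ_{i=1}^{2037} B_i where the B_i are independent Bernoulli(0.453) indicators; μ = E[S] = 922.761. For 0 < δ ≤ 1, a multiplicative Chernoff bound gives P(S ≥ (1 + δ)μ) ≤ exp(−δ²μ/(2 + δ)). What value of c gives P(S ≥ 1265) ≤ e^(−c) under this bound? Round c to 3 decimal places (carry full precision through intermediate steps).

Write 1265 = (1 + δ)μ, so δ = 1265/922.761 − 1 = 0.3708859…
Then the exponent is δ²μ/(2 + δ) = (1265 − μ)² / (μ·(2 + δ)) = 53.537627.

53.538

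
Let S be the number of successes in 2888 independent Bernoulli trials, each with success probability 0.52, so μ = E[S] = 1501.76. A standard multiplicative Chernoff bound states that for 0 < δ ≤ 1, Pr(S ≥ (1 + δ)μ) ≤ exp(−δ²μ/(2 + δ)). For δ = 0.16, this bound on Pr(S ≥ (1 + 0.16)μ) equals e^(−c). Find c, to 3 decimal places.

17.799

c = δ²μ/(2 + δ) = 0.16²·1501.76/(2 + 0.16) = 17.7986.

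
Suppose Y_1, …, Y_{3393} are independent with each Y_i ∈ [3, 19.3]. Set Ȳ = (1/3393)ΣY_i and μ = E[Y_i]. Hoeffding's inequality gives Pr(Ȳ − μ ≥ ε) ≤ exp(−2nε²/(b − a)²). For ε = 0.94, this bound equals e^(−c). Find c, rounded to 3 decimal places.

c = 2nε²/(b − a)² = 2·3393·0.94² / 16.3² = 22.5681.

22.568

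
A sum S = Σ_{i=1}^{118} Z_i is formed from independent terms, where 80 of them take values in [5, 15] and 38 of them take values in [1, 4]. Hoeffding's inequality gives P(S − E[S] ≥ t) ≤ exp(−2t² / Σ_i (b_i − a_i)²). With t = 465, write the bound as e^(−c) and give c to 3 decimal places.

51.840

Σ(b_i − a_i)² = 80·10² + 38·3² = 8342.
c = 2t² / 8342 = 2·465² / 8342 = 51.8401.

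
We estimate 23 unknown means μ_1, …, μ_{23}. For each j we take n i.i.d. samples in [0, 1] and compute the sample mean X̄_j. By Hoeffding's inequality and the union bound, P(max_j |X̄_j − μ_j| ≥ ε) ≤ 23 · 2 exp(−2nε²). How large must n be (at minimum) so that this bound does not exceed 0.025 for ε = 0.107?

329

Need 2·23·exp(−2nε²) ≤ 0.025, i.e. exp(−2nε²) ≤ 0.025/46.
So 2nε² ≥ ln(46/0.025) = 7.517521.
Hence n ≥ 7.517521/(2·0.107²) = 328.305.
The smallest integer n is 329.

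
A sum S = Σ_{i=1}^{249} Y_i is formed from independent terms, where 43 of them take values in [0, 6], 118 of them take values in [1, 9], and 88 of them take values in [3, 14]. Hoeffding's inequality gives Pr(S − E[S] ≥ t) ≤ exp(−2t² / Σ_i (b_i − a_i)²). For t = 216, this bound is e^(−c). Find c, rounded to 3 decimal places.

4.725

Σ(b_i − a_i)² = 43·6² + 118·8² + 88·11² = 19748.
c = 2t² / 19748 = 2·216² / 19748 = 4.7251.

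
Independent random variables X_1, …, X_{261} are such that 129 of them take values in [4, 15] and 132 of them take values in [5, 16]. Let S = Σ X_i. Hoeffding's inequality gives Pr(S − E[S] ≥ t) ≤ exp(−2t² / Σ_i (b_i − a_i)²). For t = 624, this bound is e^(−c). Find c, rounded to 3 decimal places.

24.659

Σ(b_i − a_i)² = 129·11² + 132·11² = 31581.
c = 2t² / 31581 = 2·624² / 31581 = 24.6589.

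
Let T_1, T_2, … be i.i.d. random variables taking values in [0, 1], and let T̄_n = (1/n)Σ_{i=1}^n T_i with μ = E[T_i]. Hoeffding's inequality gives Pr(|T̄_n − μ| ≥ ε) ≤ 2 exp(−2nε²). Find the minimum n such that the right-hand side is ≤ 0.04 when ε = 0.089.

247

Require 2·exp(−2nε²) ≤ 0.04, i.e. 2nε² ≥ ln(2/0.04) = 3.912023.
So n ≥ 3.912023 / (2·0.089²) = 246.940.
The smallest integer n is 247.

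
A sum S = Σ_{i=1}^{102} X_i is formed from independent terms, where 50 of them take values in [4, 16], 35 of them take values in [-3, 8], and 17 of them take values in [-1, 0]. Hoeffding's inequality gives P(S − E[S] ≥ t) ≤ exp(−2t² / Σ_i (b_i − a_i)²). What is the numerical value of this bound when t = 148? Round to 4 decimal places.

Σ(b_i − a_i)² = 50·12² + 35·11² + 17·1² = 11452.
Exponent = 2·148² / 11452 = 3.82536.
Bound = exp(−3.82536) = 0.02181.

0.0218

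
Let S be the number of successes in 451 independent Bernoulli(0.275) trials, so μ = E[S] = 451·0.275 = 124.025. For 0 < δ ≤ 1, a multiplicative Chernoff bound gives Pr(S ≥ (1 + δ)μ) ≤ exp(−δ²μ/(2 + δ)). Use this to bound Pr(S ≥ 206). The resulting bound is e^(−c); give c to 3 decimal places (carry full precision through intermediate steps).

20.362

Write 206 = (1 + δ)μ, so δ = 206/124.025 − 1 = 0.6609555…
Then the exponent is δ²μ/(2 + δ) = (206 − μ)² / (μ·(2 + δ)) = 20.361793.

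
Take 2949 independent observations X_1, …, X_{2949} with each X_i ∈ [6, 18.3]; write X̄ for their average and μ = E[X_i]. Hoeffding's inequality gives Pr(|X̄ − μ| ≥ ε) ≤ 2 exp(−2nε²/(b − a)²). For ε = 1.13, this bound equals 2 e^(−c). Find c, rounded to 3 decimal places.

49.780

c = 2nε²/(b − a)² = 2·2949·1.13² / 12.3² = 49.7796.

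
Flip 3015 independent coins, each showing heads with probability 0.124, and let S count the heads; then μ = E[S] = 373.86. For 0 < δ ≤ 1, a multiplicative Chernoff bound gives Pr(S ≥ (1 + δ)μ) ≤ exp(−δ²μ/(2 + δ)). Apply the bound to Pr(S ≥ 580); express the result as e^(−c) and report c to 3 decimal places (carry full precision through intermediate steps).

Write 580 = (1 + δ)μ, so δ = 580/373.86 − 1 = 0.5513829…
Then the exponent is δ²μ/(2 + δ) = (580 − μ)² / (μ·(2 + δ)) = 44.549200.

44.549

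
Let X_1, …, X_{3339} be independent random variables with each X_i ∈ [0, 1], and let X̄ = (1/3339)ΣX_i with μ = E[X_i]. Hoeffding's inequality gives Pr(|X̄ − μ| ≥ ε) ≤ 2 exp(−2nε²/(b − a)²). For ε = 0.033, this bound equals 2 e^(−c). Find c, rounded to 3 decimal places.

7.272

c = 2nε²/(b − a)² = 2·3339·0.033² / 1² = 7.2723.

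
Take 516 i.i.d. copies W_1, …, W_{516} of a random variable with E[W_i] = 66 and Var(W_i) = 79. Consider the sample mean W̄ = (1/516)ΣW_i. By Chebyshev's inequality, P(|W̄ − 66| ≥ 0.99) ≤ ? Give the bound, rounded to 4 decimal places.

0.1562

Var(W̄) = Var(W_i)/n = 79/516 = 0.1531.
Chebyshev: P(|W̄ − 66| ≥ 0.99) ≤ Var(W̄)/(0.99)² = 79/(516·0.99²) = 0.1562.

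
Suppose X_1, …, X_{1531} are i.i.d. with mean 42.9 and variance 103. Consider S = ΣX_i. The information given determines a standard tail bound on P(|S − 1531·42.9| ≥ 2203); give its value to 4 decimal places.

With mean and variance of each term known, Chebyshev's inequality bounds the deviation of the sum (or sample mean).
Var(S) = n·Var(X_i) = 1531·103 = 157693.
Chebyshev: P(|S − 1531·42.9| ≥ 2203) ≤ Var(S)/2203² = 157693/4853209 = 0.0325.

0.0325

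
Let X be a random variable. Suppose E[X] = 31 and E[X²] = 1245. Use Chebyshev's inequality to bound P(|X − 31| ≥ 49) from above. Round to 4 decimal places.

0.1183

Var(X) = E[X²] − (E[X])² = 1245 − 961 = 284.
Chebyshev's inequality: P(|X − μ| ≥ t) ≤ Var(X)/t² = 284/2401 = 0.1183.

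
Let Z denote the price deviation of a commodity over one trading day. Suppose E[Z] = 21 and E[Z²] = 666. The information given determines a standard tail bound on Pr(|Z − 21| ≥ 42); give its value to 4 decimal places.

The first two moments determine the variance, so Chebyshev's inequality is the sharpest standard bound available.
Var(Z) = E[Z²] − (E[Z])² = 666 − 441 = 225.
Chebyshev's inequality: Pr(|Z − μ| ≥ t) ≤ Var(Z)/t² = 225/1764 = 0.1276.

0.1276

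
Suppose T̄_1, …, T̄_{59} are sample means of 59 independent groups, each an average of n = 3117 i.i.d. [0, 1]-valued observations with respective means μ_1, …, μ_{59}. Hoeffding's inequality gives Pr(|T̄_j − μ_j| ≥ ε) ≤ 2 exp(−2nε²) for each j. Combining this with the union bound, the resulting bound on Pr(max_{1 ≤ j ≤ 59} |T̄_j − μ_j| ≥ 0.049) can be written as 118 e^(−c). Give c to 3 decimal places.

14.968

Union bound over the 59 events: Pr(max_{1 ≤ j ≤ 59} |T̄_j − μ_j| ≥ 0.049) ≤ 59·2·exp(−2nε²) = 118 exp(−2·3117·0.049²).
So c = 2·3117·0.049² = 14.9678.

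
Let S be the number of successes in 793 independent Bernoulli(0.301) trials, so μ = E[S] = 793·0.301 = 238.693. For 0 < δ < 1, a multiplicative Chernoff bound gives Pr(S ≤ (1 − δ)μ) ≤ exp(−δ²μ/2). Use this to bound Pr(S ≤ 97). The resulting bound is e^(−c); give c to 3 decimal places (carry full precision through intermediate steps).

42.056

Write 97 = (1 − δ)μ, so δ = 1 − 97/238.693 = 0.5936203…
Then the exponent is δ²μ/2 = (μ − 97)²/(2μ) = 42.055918.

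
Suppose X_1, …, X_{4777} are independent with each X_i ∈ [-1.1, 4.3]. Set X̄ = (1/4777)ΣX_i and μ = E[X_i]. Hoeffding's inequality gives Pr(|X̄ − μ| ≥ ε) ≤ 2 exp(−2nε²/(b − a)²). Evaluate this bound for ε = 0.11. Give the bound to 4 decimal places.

0.0380

Exponent: 2nε²/(b − a)² = 2·4777·0.11² / 5.4² = 3.96445.
Bound = 2·exp(−3.96445) = 0.03796.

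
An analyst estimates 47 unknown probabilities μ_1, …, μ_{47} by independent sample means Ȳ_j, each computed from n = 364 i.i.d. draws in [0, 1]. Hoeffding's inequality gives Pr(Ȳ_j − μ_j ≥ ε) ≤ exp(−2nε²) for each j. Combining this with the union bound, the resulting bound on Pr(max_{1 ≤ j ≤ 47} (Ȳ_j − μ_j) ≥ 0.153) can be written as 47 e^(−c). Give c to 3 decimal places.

17.042

Union bound over the 47 events: Pr(max_{1 ≤ j ≤ 47} (Ȳ_j − μ_j) ≥ 0.153) ≤ 47·exp(−2nε²) = 47 exp(−2·364·0.153²).
So c = 2·364·0.153² = 17.0418.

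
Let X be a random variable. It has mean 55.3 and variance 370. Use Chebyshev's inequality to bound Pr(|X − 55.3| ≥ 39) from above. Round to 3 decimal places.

0.243

Chebyshev: Pr(|X − μ| ≥ t) ≤ Var(X)/t².
Bound = 370 / 1521 = 0.2433.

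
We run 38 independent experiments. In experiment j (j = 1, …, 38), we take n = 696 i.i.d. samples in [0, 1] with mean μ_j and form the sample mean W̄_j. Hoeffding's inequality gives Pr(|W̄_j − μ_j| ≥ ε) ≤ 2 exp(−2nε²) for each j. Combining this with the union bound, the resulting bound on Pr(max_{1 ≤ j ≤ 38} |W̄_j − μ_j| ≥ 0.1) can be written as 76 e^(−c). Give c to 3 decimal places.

Union bound over the 38 events: Pr(max_{1 ≤ j ≤ 38} |W̄_j − μ_j| ≥ 0.1) ≤ 38·2·exp(−2nε²) = 76 exp(−2·696·0.1²).
So c = 2·696·0.1² = 13.9200.

13.920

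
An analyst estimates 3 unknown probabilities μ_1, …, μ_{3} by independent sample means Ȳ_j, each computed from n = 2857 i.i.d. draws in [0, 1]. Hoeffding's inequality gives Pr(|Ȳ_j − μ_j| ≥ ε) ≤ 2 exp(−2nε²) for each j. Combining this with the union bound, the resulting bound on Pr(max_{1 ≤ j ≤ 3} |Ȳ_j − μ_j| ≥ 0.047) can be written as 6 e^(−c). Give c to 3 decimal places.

12.622

Union bound over the 3 events: Pr(max_{1 ≤ j ≤ 3} |Ȳ_j − μ_j| ≥ 0.047) ≤ 3·2·exp(−2nε²) = 6 exp(−2·2857·0.047²).
So c = 2·2857·0.047² = 12.6222.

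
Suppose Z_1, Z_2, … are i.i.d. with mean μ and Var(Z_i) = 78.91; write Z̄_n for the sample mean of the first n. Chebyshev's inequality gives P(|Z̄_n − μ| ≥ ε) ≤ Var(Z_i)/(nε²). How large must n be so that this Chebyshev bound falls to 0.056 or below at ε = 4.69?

Require 78.91/(n·4.69²) ≤ 0.056, i.e. n ≥ 78.91/(0.056·4.69²) = 64.062.
The smallest integer n is 65.

65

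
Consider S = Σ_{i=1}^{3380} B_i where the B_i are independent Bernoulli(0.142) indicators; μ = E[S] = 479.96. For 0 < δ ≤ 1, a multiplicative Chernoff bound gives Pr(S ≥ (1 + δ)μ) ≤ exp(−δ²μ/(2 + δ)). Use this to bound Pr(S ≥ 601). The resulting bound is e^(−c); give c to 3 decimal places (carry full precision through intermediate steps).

13.553

Write 601 = (1 + δ)μ, so δ = 601/479.96 − 1 = 0.2521877…
Then the exponent is δ²μ/(2 + δ) = (601 − μ)² / (μ·(2 + δ)) = 13.553398.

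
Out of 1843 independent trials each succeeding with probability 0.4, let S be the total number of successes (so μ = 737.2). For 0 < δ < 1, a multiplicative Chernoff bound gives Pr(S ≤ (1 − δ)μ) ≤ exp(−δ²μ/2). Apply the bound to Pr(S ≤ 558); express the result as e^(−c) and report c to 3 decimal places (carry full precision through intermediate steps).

Write 558 = (1 − δ)μ, so δ = 1 − 558/737.2 = 0.2430819…
Then the exponent is δ²μ/2 = (μ − 558)²/(2μ) = 21.780141.

21.780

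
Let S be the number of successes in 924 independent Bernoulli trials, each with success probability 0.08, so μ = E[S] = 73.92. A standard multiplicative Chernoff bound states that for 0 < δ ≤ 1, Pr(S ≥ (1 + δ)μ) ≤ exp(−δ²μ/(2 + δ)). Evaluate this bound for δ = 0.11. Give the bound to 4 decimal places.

Exponent = δ²μ/(2 + δ) = 0.11²·73.92/2.11 = 0.4239.
Bound = exp(−0.4239) = 0.65449.

0.6545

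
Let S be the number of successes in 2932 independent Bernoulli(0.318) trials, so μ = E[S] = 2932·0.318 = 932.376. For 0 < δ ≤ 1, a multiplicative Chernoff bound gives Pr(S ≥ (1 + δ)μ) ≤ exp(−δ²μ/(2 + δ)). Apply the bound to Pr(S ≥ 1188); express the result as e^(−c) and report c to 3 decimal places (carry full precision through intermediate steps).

Write 1188 = (1 + δ)μ, so δ = 1188/932.376 − 1 = 0.2741641…
Then the exponent is δ²μ/(2 + δ) = (1188 − μ)² / (μ·(2 + δ)) = 30.817001.

30.817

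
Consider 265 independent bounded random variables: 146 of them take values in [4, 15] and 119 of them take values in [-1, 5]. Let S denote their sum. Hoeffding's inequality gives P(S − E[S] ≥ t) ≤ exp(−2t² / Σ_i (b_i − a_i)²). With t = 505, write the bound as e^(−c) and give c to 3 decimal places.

23.237

Σ(b_i − a_i)² = 146·11² + 119·6² = 21950.
c = 2t² / 21950 = 2·505² / 21950 = 23.2369.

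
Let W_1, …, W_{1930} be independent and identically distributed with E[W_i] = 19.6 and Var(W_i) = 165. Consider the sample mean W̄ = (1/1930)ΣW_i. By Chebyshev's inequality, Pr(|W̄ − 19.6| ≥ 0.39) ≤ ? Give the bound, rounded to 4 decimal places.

Var(W̄) = Var(W_i)/n = 165/1930 = 0.085492.
Chebyshev: Pr(|W̄ − 19.6| ≥ 0.39) ≤ Var(W̄)/(0.39)² = 165/(1930·0.39²) = 0.5621.

0.5621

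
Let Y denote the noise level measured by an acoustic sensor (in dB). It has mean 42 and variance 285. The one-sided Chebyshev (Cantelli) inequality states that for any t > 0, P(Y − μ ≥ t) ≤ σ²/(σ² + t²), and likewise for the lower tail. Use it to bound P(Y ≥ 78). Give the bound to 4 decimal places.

Here σ² = 285 and t = 36, so σ² + t² = 1581.
Cantelli's bound: 285/1581 = 0.1803.

0.1803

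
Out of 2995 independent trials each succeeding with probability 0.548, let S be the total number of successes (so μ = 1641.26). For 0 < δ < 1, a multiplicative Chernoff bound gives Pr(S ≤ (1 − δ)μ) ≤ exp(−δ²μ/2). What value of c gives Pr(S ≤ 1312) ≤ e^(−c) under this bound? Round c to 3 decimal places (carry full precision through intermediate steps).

Write 1312 = (1 − δ)μ, so δ = 1 − 1312/1641.26 = 0.2006142…
Then the exponent is δ²μ/2 = (μ − 1312)²/(2μ) = 33.027110.

33.027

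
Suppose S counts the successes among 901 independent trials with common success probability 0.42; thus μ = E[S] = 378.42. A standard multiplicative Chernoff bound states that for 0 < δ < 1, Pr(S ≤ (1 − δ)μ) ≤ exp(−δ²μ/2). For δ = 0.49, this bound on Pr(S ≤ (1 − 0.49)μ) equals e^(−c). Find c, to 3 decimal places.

45.429

c = δ²μ/2 = 0.49²·378.42/2 = 45.4293.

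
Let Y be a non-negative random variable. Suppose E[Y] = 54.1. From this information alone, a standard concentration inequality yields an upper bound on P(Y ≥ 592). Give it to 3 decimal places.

0.091

Only the mean of a non-negative variable is known, so Markov's inequality is the applicable tail bound.
Markov's inequality: for a non-negative random variable, P(Y ≥ a) ≤ E[Y]/a.
Here E[Y] = 54.1 and a = 592, so the bound is 54.1/592 = 0.0914.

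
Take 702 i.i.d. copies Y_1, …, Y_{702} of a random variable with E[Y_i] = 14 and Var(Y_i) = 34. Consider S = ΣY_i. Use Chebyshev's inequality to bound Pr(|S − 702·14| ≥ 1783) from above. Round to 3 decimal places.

Var(S) = n·Var(Y_i) = 702·34 = 23868.
Chebyshev: Pr(|S − 702·14| ≥ 1783) ≤ Var(S)/1783² = 23868/3179089 = 0.0075.

0.008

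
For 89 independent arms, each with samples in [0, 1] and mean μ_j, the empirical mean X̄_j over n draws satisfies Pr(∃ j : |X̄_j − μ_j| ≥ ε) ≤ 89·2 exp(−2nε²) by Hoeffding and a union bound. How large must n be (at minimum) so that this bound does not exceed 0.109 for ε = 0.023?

Need 2·89·exp(−2nε²) ≤ 0.109, i.e. exp(−2nε²) ≤ 0.109/178.
So 2nε² ≥ ln(178/0.109) = 7.398191.
Hence n ≥ 7.398191/(2·0.023²) = 6992.619.
The smallest integer n is 6993.

6993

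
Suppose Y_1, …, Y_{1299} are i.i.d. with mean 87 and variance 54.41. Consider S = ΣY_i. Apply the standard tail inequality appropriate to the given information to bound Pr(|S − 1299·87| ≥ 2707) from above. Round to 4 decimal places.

0.0096

With mean and variance of each term known, Chebyshev's inequality bounds the deviation of the sum (or sample mean).
Var(S) = n·Var(Y_i) = 1299·54.41 = 70678.59.
Chebyshev: Pr(|S − 1299·87| ≥ 2707) ≤ Var(S)/2707² = 70678.59/7327849 = 0.0096.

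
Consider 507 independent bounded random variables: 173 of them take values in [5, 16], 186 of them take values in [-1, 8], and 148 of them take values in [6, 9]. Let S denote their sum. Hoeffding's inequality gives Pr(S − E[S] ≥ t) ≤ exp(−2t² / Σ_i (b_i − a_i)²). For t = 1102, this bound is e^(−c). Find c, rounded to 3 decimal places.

65.061

Σ(b_i − a_i)² = 173·11² + 186·9² + 148·3² = 37331.
c = 2t² / 37331 = 2·1102² / 37331 = 65.0614.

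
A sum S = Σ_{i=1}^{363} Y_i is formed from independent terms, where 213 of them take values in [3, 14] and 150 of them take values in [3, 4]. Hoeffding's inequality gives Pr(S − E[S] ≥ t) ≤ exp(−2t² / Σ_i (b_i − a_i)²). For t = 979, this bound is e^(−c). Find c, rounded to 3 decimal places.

73.945

Σ(b_i − a_i)² = 213·11² + 150·1² = 25923.
c = 2t² / 25923 = 2·979² / 25923 = 73.9452.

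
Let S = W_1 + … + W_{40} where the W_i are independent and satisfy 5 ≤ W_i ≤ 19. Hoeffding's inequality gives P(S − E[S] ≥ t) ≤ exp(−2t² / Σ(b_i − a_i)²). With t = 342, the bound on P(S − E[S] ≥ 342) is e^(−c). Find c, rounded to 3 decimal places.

Σ(b_i − a_i)² = 40·(14)² = 7840.
c = 2t²/7840 = 2·342²/7840 = 29.8378.

29.838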